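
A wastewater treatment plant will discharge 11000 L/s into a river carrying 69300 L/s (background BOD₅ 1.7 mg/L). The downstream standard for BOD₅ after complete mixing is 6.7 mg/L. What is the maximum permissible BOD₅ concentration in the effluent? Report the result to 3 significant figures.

At the limit, (Qr·Cr + Qe·Cₑ)/(Qr + Qe) = 6.7:
Cₑ = (80300·6.7 − 69300·1.700) / 11000 = 38.20 mg/L.

38.2 mg/L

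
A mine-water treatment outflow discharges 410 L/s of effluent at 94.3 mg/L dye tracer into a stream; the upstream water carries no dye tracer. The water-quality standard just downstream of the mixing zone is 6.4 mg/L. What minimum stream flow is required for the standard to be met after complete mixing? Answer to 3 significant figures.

5630 L/s

Set C_mix = 6.4: (Q·0 + 410.0·94.30) / (Q + 410.0) = 6.4
→ Q = 410.0·(94.30 − 6.4)/(6.4 − 0) = 5631 L/s.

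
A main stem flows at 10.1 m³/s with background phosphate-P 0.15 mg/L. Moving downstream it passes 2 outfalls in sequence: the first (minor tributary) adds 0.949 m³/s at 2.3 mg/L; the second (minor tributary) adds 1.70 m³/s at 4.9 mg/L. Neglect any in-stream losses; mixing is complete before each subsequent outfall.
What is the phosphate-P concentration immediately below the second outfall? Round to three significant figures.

0.943 mg/L

Outfall 1: combined Q = 11.05 m³/s; C = (10.10·0.1500 + 0.9490·2.300)/11.05 = 0.3347 mg/L.
Outfall 2: combined Q = 12.75 m³/s; C = (11.05·0.3347 + 1.700·4.900)/12.75 = 0.9434 mg/L.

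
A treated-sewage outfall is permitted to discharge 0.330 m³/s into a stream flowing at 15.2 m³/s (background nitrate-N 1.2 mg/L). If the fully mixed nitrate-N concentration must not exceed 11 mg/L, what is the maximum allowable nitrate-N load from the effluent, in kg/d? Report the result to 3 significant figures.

13200 kg/d

Mass balance at the limit: 15.20·1.200 + 0.3300·Cₑ = 15.53·11 → Cₑ = 462.4 mg/L.
Load = 0.3300 m³/s × 462.4 g/m³ × 86 400 s/d = 13180 kg/d.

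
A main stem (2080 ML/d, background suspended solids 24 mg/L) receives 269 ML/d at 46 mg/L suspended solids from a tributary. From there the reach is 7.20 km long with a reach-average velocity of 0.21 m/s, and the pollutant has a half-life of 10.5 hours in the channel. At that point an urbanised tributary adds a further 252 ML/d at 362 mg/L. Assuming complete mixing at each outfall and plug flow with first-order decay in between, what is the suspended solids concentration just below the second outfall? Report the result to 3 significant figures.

After mixing, C = (2080·24.00 + 269.0·46.00) / 2349 = 62290/2349 = 26.52 mg/L; combined flow 2349 ML/d.
Travel time t = 7.20·1000 / 0.21 = 34290 s = 9.524 h.
Half-life 10.5 h → k = ln 2 / 10.5 = 0.06601 h⁻¹ = 1.584 d⁻¹.
Decay over the reach: 26.52·exp(−kt) = 26.52·0.5333 = 14.14 mg/L.
At the second outfall, C = (2349·14.14 + 252.0·362.0) / (2349 + 252.0) = 47.84 mg/L.

47.8 mg/L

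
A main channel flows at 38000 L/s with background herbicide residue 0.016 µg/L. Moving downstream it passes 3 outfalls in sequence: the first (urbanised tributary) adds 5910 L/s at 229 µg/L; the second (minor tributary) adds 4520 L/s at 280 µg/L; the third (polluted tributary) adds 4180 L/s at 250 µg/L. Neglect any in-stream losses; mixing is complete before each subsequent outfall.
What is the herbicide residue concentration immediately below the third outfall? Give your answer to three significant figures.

69.7 µg/L

After outfall 1: Q = 38000 + 5910 = 43910 L/s; C = (38000·0.01600 + 5910·229.0)/43910 = 30.84 µg/L.
After outfall 2: Q = 43910 + 4520 = 48430 L/s; C = (43910·30.84 + 4520·280.0)/48430 = 54.09 µg/L.
After outfall 3: Q = 48430 + 4180 = 52610 L/s; C = (48430·54.09 + 4180·250.0)/52610 = 69.66 µg/L.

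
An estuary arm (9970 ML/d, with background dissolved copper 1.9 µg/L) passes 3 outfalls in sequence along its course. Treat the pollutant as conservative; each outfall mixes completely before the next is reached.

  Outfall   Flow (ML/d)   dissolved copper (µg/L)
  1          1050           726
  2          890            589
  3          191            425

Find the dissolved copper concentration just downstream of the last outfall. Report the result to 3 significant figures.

Outfall 1: combined Q = 11020 ML/d; C = (9970·1.900 + 1050·726.0)/11020 = 70.89 µg/L.
Outfall 2: combined Q = 11910 ML/d; C = (11020·70.89 + 890.0·589.0)/11910 = 109.6 µg/L.
Outfall 3: combined Q = 12100 ML/d; C = (11910·109.6 + 191.0·425.0)/12100 = 114.6 µg/L.

115 µg/L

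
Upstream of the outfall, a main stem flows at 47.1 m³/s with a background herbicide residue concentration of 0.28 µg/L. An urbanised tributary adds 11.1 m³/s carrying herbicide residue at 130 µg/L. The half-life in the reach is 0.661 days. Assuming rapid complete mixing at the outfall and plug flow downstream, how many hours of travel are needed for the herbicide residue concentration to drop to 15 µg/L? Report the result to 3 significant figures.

Conservation of mass: C = (47.10·0.2800 + 11.10·130.0) / 58.20 = 1456/58.20 = 25.02 µg/L.
Half-life 0.661 d → k = ln 2 / 0.661 = 1.049 d⁻¹.
25.02·exp(−k·t) = 15 → t = ln(25.02/15)/k = 42160 s = 11.71 h.

11.7 h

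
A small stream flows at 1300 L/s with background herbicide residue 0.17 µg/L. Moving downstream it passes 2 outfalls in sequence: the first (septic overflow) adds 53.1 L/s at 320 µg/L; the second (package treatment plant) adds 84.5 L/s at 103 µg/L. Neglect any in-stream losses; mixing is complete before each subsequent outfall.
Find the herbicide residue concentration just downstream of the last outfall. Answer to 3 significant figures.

After outfall 1: Q = 1300 + 53.10 = 1353 L/s; C = (1300·0.1700 + 53.10·320.0)/1353 = 12.72 µg/L.
After outfall 2: Q = 1353 + 84.50 = 1438 L/s; C = (1353·12.72 + 84.50·103.0)/1438 = 18.03 µg/L.

18.0 µg/L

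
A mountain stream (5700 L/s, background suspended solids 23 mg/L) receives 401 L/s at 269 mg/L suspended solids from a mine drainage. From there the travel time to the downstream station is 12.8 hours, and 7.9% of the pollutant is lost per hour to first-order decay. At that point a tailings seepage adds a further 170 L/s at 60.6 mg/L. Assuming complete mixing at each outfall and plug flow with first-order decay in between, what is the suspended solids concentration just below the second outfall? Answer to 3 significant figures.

14.9 mg/L

Flow-weighted average: C = (5700·23.00 + 401.0·269.0) / 6101 = 239000/6101 = 39.17 mg/L; combined flow 6101 L/s.
7.9%/h lost → k = −ln(1 − 0.079) = 0.08230 h⁻¹.
After decay, C = 39.17 × e^(−kt) = 39.17 × 0.3488 = 13.66 mg/L.
Second outfall: C = (6101·13.66 + 170.0·60.60)/6271 = 14.93 mg/L.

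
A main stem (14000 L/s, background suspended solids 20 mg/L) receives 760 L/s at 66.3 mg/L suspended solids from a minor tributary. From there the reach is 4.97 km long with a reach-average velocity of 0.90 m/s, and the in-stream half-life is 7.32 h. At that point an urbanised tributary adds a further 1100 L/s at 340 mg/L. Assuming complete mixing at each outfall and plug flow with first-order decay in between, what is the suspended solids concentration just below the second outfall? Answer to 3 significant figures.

After mixing, C = (14000·20.00 + 760.0·66.30) / 14760 = 330400/14760 = 22.38 mg/L; combined flow 14760 L/s.
Travel time t = 4.97·1000 / 0.90 = 5522 s = 1.534 h.
Half-life 7.32 h → k = ln 2 / 7.32 = 0.09469 h⁻¹ = 2.273 d⁻¹.
First-order decay: C = 22.38·exp(−k·t) = 22.38·0.8648 = 19.36 mg/L.
Second outfall: C = (14760·19.36 + 1100·340.0)/15860 = 41.60 mg/L.

41.6 mg/L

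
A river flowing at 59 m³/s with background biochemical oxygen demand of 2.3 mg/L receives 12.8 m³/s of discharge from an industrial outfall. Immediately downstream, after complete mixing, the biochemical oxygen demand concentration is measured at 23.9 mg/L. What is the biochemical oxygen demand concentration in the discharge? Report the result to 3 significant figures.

123 mg/L

Mass balance: 59.00·2.300 + 12.80·Cₑ = 71.80·23.90
→ Cₑ = (71.80·23.90 − 59.00·2.300) / 12.80 = 123.5 mg/L.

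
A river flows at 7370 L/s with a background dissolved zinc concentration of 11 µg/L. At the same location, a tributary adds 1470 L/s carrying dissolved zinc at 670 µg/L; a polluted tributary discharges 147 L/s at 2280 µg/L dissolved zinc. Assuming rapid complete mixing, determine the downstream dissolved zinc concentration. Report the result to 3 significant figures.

Conservation of mass: C = (7370·11.00 + 1470·670.0 + 147.0·2280) / 8987 = 1401000/8987 = 155.9 µg/L.

156 µg/L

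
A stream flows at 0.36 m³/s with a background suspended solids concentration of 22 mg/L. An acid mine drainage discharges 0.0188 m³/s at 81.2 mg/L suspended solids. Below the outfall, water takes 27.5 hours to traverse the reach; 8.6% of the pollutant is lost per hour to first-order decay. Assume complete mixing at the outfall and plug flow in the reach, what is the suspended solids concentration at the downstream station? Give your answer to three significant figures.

Mass balance: C = (0.3600·22.00 + 0.01880·81.20) / 0.3788 = 9.447/0.3788 = 24.94 mg/L.
8.6%/h lost → k = −ln(1 − 0.086) = 0.08992 h⁻¹.
First-order decay: C = 24.94·exp(−k·t) = 24.94·0.08434 = 2.103 mg/L.

2.10 mg/L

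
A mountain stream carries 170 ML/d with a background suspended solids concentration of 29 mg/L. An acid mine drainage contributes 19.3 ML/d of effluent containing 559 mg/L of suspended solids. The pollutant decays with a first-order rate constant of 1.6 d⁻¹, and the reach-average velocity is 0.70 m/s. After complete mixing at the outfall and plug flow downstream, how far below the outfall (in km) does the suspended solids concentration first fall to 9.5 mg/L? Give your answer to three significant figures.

Conservation of mass: C = (170.0·29.00 + 19.30·559.0) / 189.3 = 15720/189.3 = 83.04 mg/L.
Set 83.04·exp(−k·t) = 9.5 → t = ln(83.04/9.5)/k = 117100 s = 32.52 h.
Distance = v·t = 0.70·117100 = 81950 m = 81.95 km.

81.9 km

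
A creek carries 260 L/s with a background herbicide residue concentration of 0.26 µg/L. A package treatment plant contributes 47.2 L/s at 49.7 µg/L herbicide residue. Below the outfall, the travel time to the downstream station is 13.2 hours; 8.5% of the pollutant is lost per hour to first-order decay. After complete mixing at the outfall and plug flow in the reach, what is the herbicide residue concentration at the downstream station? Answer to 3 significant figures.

2.43 µg/L

Flow-weighted average: C = (260.0·0.2600 + 47.20·49.70) / 307.2 = 2413/307.2 = 7.856 µg/L.
8.5%/h lost → k = −ln(1 − 0.085) = 0.08883 h⁻¹.
Applying C = C₀e^(−kt): 7.856 × 0.3096 = 2.432 µg/L.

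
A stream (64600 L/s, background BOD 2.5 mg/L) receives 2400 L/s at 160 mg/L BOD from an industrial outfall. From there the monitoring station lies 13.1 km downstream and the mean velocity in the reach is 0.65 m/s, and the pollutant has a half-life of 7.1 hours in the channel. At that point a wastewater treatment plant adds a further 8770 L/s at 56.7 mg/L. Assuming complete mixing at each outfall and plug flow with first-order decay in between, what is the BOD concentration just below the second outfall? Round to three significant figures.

Mixed concentration C = ΣQC/ΣQ = (64600·2.500 + 2400·160.0) / 67000 = 545500/67000 = 8.142 mg/L; combined flow 67000 L/s.
Travel time t = 13.1·1000 / 0.65 = 20150 s = 5.598 h.
Half-life 7.1 h → k = ln 2 / 7.1 = 0.09763 h⁻¹ = 2.343 d⁻¹.
Applying C = C₀e^(−kt): 8.142 × 0.5789 = 4.714 mg/L.
At the second outfall, C = (67000·4.714 + 8770·56.70) / (67000 + 8770) = 10.73 mg/L.

10.7 mg/L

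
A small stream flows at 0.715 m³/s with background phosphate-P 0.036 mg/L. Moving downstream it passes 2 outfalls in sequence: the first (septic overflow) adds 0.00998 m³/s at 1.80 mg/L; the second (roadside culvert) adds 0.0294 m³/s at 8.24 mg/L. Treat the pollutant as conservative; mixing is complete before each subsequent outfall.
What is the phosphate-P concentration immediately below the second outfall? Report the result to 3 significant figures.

Below outfall 1: Q → 0.7250 m³/s, C = (0.7150·0.03600 + 0.009980·1.800)/0.7250 = 0.06028 mg/L.
Below outfall 2: Q → 0.7544 m³/s, C = (0.7250·0.06028 + 0.02940·8.240)/0.7544 = 0.3791 mg/L.

0.379 mg/L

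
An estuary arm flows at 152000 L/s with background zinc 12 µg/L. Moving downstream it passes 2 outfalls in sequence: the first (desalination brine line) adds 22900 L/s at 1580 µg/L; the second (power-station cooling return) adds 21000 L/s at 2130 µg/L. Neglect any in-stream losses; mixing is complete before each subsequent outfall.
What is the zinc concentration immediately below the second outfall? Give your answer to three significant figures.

After outfall 1: Q = 152000 + 22900 = 174900 L/s; C = (152000·12.00 + 22900·1580)/174900 = 217.3 µg/L.
After outfall 2: Q = 174900 + 21000 = 195900 L/s; C = (174900·217.3 + 21000·2130)/195900 = 422.3 µg/L.

422 µg/L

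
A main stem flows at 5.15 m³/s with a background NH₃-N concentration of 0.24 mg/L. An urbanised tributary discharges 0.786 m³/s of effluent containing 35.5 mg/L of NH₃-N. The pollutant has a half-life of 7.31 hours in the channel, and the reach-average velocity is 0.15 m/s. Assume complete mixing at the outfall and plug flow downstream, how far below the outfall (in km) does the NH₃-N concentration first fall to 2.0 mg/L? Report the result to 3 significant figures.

5.11 km

After mixing, C = (5.150·0.2400 + 0.7860·35.50) / 5.936 = 29.14/5.936 = 4.909 mg/L.
Half-life 7.31 h → k = ln 2 / 7.31 = 0.09482 h⁻¹ = 2.276 d⁻¹.
Set 4.909·exp(−k·t) = 2.0 → t = ln(4.909/2.0)/k = 34090 s = 9.469 h.
Distance = v·t = 0.15·34090 = 5113 m = 5.113 km.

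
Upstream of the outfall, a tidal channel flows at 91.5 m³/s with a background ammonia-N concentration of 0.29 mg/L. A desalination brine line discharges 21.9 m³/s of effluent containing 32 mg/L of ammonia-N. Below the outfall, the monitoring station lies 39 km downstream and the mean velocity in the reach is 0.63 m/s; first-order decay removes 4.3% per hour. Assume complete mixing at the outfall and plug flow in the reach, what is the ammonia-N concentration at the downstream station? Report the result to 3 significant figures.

3.01 mg/L

Flow-weighted average: C = (91.50·0.2900 + 21.90·32.00) / 113.4 = 727.3/113.4 = 6.414 mg/L.
Travel time t = 39·1000 / 0.63 = 61900 s = 17.20 h.
4.3%/h lost → k = −ln(1 − 0.043) = 0.04395 h⁻¹.
Decay over the reach: 6.414·exp(−kt) = 6.414·0.4696 = 3.012 mg/L.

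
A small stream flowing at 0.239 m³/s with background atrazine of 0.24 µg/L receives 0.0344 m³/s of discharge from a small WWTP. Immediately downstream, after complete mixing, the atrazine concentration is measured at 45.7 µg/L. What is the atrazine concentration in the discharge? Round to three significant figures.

362 µg/L

Mass balance: 0.2390·0.2400 + 0.03440·Cₑ = 0.2734·45.70
→ Cₑ = (0.2734·45.70 − 0.2390·0.2400) / 0.03440 = 361.5 µg/L.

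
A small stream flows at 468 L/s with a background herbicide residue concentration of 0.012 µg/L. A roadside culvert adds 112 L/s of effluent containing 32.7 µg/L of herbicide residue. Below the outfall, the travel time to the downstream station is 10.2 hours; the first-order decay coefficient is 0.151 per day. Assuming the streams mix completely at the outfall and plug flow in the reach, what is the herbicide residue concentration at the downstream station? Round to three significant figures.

5.93 µg/L

Flow-weighted average: C = (468.0·0.01200 + 112.0·32.70) / 580.0 = 3668/580.0 = 6.324 µg/L.
After decay, C = 6.324 × e^(−kt) = 6.324 × 0.9378 = 5.931 µg/L.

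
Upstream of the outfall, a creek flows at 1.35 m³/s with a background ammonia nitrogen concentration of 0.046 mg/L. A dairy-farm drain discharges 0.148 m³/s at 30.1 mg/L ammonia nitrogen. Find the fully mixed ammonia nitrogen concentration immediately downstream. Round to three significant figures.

Conservation of mass: C = (1.350·0.04600 + 0.1480·30.10) / 1.498 = 4.517/1.498 = 3.015 mg/L.

3.02 mg/L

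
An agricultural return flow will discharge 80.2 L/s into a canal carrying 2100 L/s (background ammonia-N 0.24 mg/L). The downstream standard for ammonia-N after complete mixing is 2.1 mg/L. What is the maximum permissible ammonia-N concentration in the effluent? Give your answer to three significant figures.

At the limit, (Qr·Cr + Qe·Cₑ)/(Qr + Qe) = 2.1:
Cₑ = (2180·2.1 − 2100·0.2400) / 80.20 = 50.80 mg/L.

50.8 mg/L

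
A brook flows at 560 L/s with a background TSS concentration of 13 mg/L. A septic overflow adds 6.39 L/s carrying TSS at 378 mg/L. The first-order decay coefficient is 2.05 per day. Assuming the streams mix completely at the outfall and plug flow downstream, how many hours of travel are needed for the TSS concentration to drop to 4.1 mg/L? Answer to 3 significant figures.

After mixing, C = (560.0·13.00 + 6.390·378.0) / 566.4 = 9695/566.4 = 17.12 mg/L.
17.12·exp(−k·t) = 4.1 → t = ln(17.12/4.1)/k = 60230 s = 16.73 h.

16.7 h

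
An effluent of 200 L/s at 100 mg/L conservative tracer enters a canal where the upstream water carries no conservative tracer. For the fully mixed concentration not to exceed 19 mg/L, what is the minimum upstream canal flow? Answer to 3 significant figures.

Set C_mix = 19: (Q·0 + 200.0·100.0) / (Q + 200.0) = 19
→ Q = 200.0·(100.0 − 19)/(19 − 0) = 852.6 L/s.

853 L/s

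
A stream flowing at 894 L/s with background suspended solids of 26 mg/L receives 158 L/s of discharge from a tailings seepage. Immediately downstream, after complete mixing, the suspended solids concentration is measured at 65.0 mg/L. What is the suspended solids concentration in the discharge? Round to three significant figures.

286 mg/L

Mass balance: 894.0·26.00 + 158.0·Cₑ = 1052·65.00
→ Cₑ = (1052·65.00 − 894.0·26.00) / 158.0 = 285.7 mg/L.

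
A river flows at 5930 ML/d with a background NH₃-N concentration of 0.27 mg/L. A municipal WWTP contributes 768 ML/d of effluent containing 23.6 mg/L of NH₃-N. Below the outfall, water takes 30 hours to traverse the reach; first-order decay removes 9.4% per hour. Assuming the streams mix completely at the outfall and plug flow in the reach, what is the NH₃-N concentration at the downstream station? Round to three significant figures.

Mass balance: C = (5930·0.2700 + 768.0·23.60) / 6698 = 19730/6698 = 2.945 mg/L.
9.4%/h lost → k = −ln(1 − 0.094) = 0.09872 h⁻¹.
First-order decay: C = 2.945·exp(−k·t) = 2.945·0.05174 = 0.1524 mg/L.

0.152 mg/L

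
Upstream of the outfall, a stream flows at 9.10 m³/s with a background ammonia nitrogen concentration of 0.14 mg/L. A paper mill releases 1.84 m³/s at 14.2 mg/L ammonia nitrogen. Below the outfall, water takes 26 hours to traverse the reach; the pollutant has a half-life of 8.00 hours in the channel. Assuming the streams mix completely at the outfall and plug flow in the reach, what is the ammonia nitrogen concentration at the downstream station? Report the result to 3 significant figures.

Mass balance: C = (9.100·0.1400 + 1.840·14.20) / 10.94 = 27.40/10.94 = 2.505 mg/L.
Half-life 8.00 h → k = ln 2 / 8.00 = 0.08664 h⁻¹ = 2.079 d⁻¹.
After decay, C = 2.505 × e^(−kt) = 2.505 × 0.1051 = 0.2633 mg/L.

0.263 mg/L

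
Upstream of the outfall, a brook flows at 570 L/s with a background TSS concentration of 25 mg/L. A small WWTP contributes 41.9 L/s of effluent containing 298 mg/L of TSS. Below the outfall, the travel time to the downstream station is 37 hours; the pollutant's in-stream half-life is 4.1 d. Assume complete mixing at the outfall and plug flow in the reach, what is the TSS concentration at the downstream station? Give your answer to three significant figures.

Conservation of mass: C = (570.0·25.00 + 41.90·298.0) / 611.9 = 26740/611.9 = 43.69 mg/L.
Half-life 4.1 d → k = ln 2 / 4.1 = 0.1691 d⁻¹.
Decay over the reach: 43.69·exp(−kt) = 43.69·0.7706 = 33.67 mg/L.

33.7 mg/L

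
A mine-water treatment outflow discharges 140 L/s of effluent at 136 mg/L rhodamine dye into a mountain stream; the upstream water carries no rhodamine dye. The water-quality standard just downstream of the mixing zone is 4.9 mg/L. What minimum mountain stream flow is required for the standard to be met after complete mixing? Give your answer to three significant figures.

Set C_mix = 4.9: (Q·0 + 140.0·136.0) / (Q + 140.0) = 4.9
→ Q = 140.0·(136.0 − 4.9)/(4.9 − 0) = 3746 L/s.

3750 L/s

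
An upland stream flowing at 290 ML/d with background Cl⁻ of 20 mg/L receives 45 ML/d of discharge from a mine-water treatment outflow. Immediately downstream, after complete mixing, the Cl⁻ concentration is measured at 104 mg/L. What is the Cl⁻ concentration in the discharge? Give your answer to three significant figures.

Mass balance: 290.0·20.00 + 45.00·Cₑ = 335.0·104.0
→ Cₑ = (335.0·104.0 − 290.0·20.00) / 45.00 = 645.3 mg/L.

645 mg/L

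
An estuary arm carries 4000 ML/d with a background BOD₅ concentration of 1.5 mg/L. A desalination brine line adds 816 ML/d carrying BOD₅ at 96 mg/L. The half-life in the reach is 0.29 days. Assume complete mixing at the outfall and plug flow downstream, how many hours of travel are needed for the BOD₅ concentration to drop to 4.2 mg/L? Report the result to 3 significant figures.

Mixed concentration C = ΣQC/ΣQ = (4000·1.500 + 816.0·96.00) / 4816 = 84340/4816 = 17.51 mg/L.
Half-life 0.29 d → k = ln 2 / 0.29 = 2.390 d⁻¹.
17.51·exp(−k·t) = 4.2 → t = ln(17.51/4.2)/k = 51610 s = 14.34 h.

14.3 h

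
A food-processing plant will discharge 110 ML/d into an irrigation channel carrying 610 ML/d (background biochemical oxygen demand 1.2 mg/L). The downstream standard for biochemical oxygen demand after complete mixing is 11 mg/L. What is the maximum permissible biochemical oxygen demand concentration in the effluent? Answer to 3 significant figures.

65.3 mg/L

At the limit, (Qr·Cr + Qe·Cₑ)/(Qr + Qe) = 11:
Cₑ = (720.0·11 − 610.0·1.200) / 110.0 = 65.35 mg/L.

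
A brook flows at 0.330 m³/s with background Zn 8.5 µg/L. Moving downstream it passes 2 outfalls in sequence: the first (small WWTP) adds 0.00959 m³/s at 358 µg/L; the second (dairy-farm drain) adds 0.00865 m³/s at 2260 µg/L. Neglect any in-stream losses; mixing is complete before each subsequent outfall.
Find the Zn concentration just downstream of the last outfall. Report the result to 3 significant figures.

74.1 µg/L

Outfall 1: combined Q = 0.3396 m³/s; C = (0.3300·8.500 + 0.009590·358.0)/0.3396 = 18.37 µg/L.
Outfall 2: combined Q = 0.3482 m³/s; C = (0.3396·18.37 + 0.008650·2260)/0.3482 = 74.05 µg/L.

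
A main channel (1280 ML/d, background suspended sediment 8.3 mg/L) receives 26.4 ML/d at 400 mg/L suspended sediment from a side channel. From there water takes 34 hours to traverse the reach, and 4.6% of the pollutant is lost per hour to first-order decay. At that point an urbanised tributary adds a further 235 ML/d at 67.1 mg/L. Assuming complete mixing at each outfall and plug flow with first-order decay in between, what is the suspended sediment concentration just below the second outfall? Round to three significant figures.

Mixed concentration C = ΣQC/ΣQ = (1280·8.300 + 26.40·400.0) / 1306 = 21180/1306 = 16.22 mg/L; combined flow 1306 ML/d.
4.6%/h lost → k = −ln(1 − 0.046) = 0.04709 h⁻¹.
Decay over the reach: 16.22·exp(−kt) = 16.22·0.2017 = 3.270 mg/L.
At the second outfall, C = (1306·3.270 + 235.0·67.10) / (1306 + 235.0) = 13.00 mg/L.

13.0 mg/L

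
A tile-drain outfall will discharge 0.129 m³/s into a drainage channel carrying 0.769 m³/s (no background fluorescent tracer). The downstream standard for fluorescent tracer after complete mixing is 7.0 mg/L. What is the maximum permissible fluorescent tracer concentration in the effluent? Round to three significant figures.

48.7 mg/L

At the limit, (Qr·Cr + Qe·Cₑ)/(Qr + Qe) = 7.0:
Cₑ = (0.8980·7.0 − 0.7690·0) / 0.1290 = 48.73 mg/L.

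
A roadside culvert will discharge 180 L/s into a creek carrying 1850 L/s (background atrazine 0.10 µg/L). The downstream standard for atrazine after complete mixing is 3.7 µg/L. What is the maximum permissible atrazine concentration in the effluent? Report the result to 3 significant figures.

At the limit, (Qr·Cr + Qe·Cₑ)/(Qr + Qe) = 3.7:
Cₑ = (2030·3.7 − 1850·0.1000) / 180.0 = 40.70 µg/L.

40.7 µg/L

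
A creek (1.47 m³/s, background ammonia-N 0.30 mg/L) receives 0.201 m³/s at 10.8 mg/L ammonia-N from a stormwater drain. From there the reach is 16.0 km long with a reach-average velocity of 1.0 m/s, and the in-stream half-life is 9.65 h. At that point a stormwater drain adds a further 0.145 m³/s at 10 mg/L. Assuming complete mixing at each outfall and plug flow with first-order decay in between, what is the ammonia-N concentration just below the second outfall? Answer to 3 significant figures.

After mixing, C = (1.470·0.3000 + 0.2010·10.80) / 1.671 = 2.612/1.671 = 1.563 mg/L; combined flow 1.671 m³/s.
Travel time t = 16.0·1000 / 1.0 = 16000 s = 4.444 h.
Half-life 9.65 h → k = ln 2 / 9.65 = 0.07183 h⁻¹ = 1.724 d⁻¹.
First-order decay: C = 1.563·exp(−k·t) = 1.563·0.7267 = 1.136 mg/L.
Second outfall: C = (1.671·1.136 + 0.1450·10.00)/1.816 = 1.844 mg/L.

1.84 mg/L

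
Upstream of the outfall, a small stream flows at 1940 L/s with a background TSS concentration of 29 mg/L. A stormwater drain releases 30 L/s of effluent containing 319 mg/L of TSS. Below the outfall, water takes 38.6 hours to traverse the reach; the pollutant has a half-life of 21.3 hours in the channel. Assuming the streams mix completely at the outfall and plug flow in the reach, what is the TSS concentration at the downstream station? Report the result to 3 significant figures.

9.52 mg/L

Flow-weighted average: C = (1940·29.00 + 30.00·319.0) / 1970 = 65830/1970 = 33.42 mg/L.
Half-life 21.3 h → k = ln 2 / 21.3 = 0.03254 h⁻¹ = 0.7810 d⁻¹.
Decay over the reach: 33.42·exp(−kt) = 33.42·0.2848 = 9.515 mg/L.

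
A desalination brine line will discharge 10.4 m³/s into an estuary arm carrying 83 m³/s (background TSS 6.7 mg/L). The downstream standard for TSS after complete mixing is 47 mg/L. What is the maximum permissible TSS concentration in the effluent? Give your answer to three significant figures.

369 mg/L

At the limit, (Qr·Cr + Qe·Cₑ)/(Qr + Qe) = 47:
Cₑ = (93.40·47 − 83.00·6.700) / 10.40 = 368.6 mg/L.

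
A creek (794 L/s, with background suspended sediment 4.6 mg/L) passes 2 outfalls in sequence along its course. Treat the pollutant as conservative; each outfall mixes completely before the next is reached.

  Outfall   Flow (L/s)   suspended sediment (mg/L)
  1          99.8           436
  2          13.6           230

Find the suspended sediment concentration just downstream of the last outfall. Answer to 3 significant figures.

55.4 mg/L

After outfall 1: Q = 794.0 + 99.80 = 893.8 L/s; C = (794.0·4.600 + 99.80·436.0)/893.8 = 52.77 mg/L.
After outfall 2: Q = 893.8 + 13.60 = 907.4 L/s; C = (893.8·52.77 + 13.60·230.0)/907.4 = 55.43 mg/L.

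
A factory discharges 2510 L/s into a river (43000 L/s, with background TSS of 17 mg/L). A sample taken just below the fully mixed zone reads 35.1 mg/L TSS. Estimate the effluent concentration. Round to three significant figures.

Mass balance: 43000·17.00 + 2510·Cₑ = 45510·35.10
→ Cₑ = (45510·35.10 − 43000·17.00) / 2510 = 345.2 mg/L.

345 mg/L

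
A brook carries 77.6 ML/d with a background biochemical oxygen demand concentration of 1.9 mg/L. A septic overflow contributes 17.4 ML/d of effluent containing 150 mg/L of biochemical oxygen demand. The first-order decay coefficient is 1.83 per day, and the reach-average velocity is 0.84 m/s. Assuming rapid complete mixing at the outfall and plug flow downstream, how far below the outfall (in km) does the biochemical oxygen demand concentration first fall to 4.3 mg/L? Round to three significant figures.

75.7 km

Flow-weighted average: C = (77.60·1.900 + 17.40·150.0) / 95.00 = 2757/95.00 = 29.03 mg/L.
Set 29.03·exp(−k·t) = 4.3 → t = ln(29.03/4.3)/k = 90160 s = 25.04 h.
Distance = v·t = 0.84·90160 = 75730 m = 75.73 km.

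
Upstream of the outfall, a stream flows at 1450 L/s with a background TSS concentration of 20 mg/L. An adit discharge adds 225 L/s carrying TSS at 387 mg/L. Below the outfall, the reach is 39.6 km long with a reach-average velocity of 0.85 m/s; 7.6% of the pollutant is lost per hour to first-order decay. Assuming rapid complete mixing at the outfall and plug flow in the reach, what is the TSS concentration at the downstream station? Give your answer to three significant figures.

24.9 mg/L

Flow-weighted average: C = (1450·20.00 + 225.0·387.0) / 1675 = 116100/1675 = 69.30 mg/L.
Travel time t = 39.6·1000 / 0.85 = 46590 s = 12.94 h.
7.6%/h lost → k = −ln(1 − 0.076) = 0.07904 h⁻¹.
Decay over the reach: 69.30·exp(−kt) = 69.30·0.3595 = 24.92 mg/L.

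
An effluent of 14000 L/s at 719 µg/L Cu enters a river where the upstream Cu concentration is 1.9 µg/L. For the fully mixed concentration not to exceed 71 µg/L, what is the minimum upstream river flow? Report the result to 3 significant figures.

Set C_mix = 71: (Q·1.900 + 14000·719.0) / (Q + 14000) = 71
→ Q = 14000·(719.0 − 71)/(71 − 1.900) = 131300 L/s.

131000 L/s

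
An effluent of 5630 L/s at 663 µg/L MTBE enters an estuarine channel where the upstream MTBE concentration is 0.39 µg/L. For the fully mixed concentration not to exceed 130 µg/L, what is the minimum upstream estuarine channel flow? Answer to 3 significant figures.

23200 L/s

Set C_mix = 130: (Q·0.3900 + 5630·663.0) / (Q + 5630) = 130
→ Q = 5630·(663.0 − 130)/(130 − 0.3900) = 23150 L/s.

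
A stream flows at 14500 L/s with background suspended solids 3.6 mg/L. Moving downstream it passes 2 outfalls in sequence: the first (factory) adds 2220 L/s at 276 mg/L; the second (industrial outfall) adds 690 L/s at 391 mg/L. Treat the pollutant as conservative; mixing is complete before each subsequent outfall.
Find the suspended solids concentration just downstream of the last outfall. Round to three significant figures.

53.7 mg/L

Outfall 1: combined Q = 16720 L/s; C = (14500·3.600 + 2220·276.0)/16720 = 39.77 mg/L.
Outfall 2: combined Q = 17410 L/s; C = (16720·39.77 + 690.0·391.0)/17410 = 53.69 mg/L.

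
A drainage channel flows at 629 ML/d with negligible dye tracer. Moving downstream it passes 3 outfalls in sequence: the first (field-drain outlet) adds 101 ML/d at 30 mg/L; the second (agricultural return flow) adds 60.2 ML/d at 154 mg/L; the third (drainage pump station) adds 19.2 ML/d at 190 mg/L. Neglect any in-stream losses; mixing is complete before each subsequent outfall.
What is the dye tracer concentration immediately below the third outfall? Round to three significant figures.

After outfall 1: Q = 629.0 + 101.0 = 730.0 ML/d; C = (629.0·0 + 101.0·30.00)/730.0 = 4.151 mg/L.
After outfall 2: Q = 730.0 + 60.20 = 790.2 ML/d; C = (730.0·4.151 + 60.20·154.0)/790.2 = 15.57 mg/L.
After outfall 3: Q = 790.2 + 19.20 = 809.4 ML/d; C = (790.2·15.57 + 19.20·190.0)/809.4 = 19.70 mg/L.

19.7 mg/L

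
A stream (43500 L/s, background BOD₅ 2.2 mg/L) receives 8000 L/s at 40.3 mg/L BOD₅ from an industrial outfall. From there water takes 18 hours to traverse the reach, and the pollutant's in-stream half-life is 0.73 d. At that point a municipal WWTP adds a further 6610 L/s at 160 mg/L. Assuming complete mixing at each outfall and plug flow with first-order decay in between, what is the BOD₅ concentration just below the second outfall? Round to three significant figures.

21.7 mg/L

Flow-weighted average: C = (43500·2.200 + 8000·40.30) / 51500 = 418100/51500 = 8.118 mg/L; combined flow 51500 L/s.
Half-life 0.73 d → k = ln 2 / 0.73 = 0.9495 d⁻¹.
Decay over the reach: 8.118·exp(−kt) = 8.118·0.4906 = 3.983 mg/L.
Second outfall: C = (51500·3.983 + 6610·160.0)/58110 = 21.73 mg/L.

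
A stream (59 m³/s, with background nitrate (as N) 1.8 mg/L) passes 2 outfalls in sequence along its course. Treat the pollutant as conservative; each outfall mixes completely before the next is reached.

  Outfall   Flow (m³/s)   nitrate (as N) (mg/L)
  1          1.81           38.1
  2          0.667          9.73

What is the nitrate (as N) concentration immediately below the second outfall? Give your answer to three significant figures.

2.95 mg/L

Outfall 1: combined Q = 60.81 m³/s; C = (59.00·1.800 + 1.810·38.10)/60.81 = 2.880 mg/L.
Outfall 2: combined Q = 61.48 m³/s; C = (60.81·2.880 + 0.6670·9.730)/61.48 = 2.955 mg/L.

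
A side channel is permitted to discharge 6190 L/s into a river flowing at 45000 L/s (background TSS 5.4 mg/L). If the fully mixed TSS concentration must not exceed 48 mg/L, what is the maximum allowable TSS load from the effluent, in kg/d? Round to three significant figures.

Mass balance at the limit: 45000·5.400 + 6190·Cₑ = 51190·48 → Cₑ = 357.7 mg/L.
6190 L/s = 6.190 m³/s. Load = 6.190 m³/s × 357.7 g/m³ × 86 400 s/d = 191300 kg/d.

191000 kg/d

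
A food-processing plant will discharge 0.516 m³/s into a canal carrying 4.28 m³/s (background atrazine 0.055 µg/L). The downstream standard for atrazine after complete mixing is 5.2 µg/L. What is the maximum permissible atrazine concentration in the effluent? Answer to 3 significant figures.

At the limit, (Qr·Cr + Qe·Cₑ)/(Qr + Qe) = 5.2:
Cₑ = (4.796·5.2 − 4.280·0.05500) / 0.5160 = 47.88 µg/L.

47.9 µg/L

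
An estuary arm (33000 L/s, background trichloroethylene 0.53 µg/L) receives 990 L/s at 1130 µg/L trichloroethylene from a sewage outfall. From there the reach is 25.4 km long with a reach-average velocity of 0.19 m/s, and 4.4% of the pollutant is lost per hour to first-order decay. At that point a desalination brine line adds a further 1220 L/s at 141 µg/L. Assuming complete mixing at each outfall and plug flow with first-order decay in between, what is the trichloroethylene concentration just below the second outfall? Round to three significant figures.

After mixing, C = (33000·0.5300 + 990.0·1130) / 33990 = 1136000/33990 = 33.43 µg/L; combined flow 33990 L/s.
Travel time t = 25.4·1000 / 0.19 = 133700 s = 37.13 h.
4.4%/h lost → k = −ln(1 − 0.044) = 0.04500 h⁻¹.
Applying C = C₀e^(−kt): 33.43 × 0.1881 = 6.287 µg/L.
Second outfall: C = (33990·6.287 + 1220·141.0)/35210 = 10.95 µg/L.

11.0 µg/L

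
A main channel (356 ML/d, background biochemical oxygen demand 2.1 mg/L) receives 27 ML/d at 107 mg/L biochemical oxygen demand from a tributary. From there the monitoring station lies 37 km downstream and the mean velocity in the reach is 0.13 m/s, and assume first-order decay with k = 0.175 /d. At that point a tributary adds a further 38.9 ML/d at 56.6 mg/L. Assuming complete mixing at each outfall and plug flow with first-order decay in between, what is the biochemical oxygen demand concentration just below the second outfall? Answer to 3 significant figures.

10.1 mg/L

Mass balance: C = (356.0·2.100 + 27.00·107.0) / 383.0 = 3637/383.0 = 9.495 mg/L; combined flow 383.0 ML/d.
Travel time t = 37·1000 / 0.13 = 284600 s = 79.06 h.
First-order decay: C = 9.495·exp(−k·t) = 9.495·0.5619 = 5.335 mg/L.
At the second outfall, C = (383.0·5.335 + 38.90·56.60) / (383.0 + 38.90) = 10.06 mg/L.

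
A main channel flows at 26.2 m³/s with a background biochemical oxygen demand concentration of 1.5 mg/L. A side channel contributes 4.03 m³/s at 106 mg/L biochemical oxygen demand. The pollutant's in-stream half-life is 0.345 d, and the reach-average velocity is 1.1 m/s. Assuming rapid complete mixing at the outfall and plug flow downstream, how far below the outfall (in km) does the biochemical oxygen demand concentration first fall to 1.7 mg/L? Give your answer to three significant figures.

Conservation of mass: C = (26.20·1.500 + 4.030·106.0) / 30.23 = 466.5/30.23 = 15.43 mg/L.
Half-life 0.345 d → k = ln 2 / 0.345 = 2.009 d⁻¹.
Set 15.43·exp(−k·t) = 1.7 → t = ln(15.43/1.7)/k = 94860 s = 26.35 h.
Distance = v·t = 1.1·94860 = 104300 m = 104.3 km.

104 km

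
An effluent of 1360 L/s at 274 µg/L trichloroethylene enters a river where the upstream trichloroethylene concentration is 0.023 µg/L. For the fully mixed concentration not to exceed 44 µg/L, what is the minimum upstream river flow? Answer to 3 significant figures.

Set C_mix = 44: (Q·0.02300 + 1360·274.0) / (Q + 1360) = 44
→ Q = 1360·(274.0 − 44)/(44 − 0.02300) = 7113 L/s.

7110 L/s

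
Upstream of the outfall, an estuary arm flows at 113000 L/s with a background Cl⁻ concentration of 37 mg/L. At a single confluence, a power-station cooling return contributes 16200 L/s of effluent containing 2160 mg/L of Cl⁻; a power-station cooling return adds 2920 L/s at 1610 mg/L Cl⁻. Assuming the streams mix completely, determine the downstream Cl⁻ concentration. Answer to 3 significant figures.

332 mg/L

Mixed concentration C = ΣQC/ΣQ = (113000·37.00 + 16200·2160 + 2920·1610) / 132100 = 43870000/132100 = 332.1 mg/L.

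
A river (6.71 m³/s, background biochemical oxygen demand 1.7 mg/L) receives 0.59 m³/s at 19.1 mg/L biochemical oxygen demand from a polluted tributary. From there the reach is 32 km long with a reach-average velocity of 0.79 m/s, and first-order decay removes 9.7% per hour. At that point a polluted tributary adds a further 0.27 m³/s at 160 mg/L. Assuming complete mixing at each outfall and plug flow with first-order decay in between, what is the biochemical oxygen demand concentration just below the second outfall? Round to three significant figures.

After mixing, C = (6.710·1.700 + 0.5900·19.10) / 7.300 = 22.68/7.300 = 3.106 mg/L; combined flow 7.300 m³/s.
Travel time t = 32·1000 / 0.79 = 40510 s = 11.25 h.
9.7%/h lost → k = −ln(1 − 0.097) = 0.1020 h⁻¹.
First-order decay: C = 3.106·exp(−k·t) = 3.106·0.3173 = 0.9855 mg/L.
At the second outfall, C = (7.300·0.9855 + 0.2700·160.0) / (7.300 + 0.2700) = 6.657 mg/L.

6.66 mg/L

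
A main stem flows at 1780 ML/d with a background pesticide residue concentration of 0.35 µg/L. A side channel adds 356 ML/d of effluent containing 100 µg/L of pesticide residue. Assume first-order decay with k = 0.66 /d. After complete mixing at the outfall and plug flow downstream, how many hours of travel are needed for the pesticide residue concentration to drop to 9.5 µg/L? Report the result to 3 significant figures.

21.1 h

Conservation of mass: C = (1780·0.3500 + 356.0·100.0) / 2136 = 36220/2136 = 16.96 µg/L.
16.96·exp(−k·t) = 9.5 → t = ln(16.96/9.5)/k = 75860 s = 21.07 h.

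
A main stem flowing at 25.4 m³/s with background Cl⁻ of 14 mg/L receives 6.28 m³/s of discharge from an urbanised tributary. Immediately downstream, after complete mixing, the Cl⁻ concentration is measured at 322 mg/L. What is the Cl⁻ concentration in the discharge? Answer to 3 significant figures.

1570 mg/L

Mass balance: 25.40·14.00 + 6.280·Cₑ = 31.68·322.0
→ Cₑ = (31.68·322.0 − 25.40·14.00) / 6.280 = 1568 mg/L.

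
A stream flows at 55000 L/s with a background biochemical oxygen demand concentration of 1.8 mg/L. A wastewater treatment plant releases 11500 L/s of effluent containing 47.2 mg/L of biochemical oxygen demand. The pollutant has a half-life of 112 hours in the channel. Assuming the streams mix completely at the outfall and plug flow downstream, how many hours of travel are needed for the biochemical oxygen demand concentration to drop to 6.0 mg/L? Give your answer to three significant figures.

76.8 h

Conservation of mass: C = (55000·1.800 + 11500·47.20) / 66500 = 641800/66500 = 9.651 mg/L.
Half-life 112 h → k = ln 2 / 112 = 0.006189 h⁻¹ = 0.1485 d⁻¹.
9.651·exp(−k·t) = 6.0 → t = ln(9.651/6.0)/k = 276500 s = 76.80 h.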